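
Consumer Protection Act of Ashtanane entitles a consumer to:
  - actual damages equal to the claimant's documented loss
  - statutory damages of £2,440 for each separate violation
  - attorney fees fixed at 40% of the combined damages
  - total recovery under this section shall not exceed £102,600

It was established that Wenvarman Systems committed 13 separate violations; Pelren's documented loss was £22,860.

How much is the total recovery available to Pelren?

£76,412

Statutory damages: 13 × £2,440 = £31,720
Combined damages: £22,860 + £31,720 = £54,580
Attorney fees: 40% of £54,580 = £21,832
Total before cap: £54,580 + £21,832 = £76,412
Cap at £102,600: £76,412 is within the cap, no reduction.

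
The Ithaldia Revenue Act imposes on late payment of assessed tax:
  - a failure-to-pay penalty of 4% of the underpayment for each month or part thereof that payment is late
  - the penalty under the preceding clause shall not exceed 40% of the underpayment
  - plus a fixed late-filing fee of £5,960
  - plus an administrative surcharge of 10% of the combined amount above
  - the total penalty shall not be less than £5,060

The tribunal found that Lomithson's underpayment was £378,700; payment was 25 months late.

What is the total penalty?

Accrued rate: 4% × 25 = 100%, capped at 40% → 40%
Failure-to-pay penalty: 40% of £378,700 = £151,480
Penalty before surcharge: £151,480 + £5,960 = £157,440
Administrative surcharge: 10% of £157,440 = £15,744
Total penalty: £157,440 + £15,744 = £173,184
Minimum £5,060: £173,184 meets the minimum, no increase.

£173,184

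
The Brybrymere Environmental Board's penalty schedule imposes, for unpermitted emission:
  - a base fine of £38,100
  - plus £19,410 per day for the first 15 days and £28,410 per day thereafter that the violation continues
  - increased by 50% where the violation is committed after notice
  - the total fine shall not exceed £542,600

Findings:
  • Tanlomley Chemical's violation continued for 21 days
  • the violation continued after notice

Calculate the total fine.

First 15 days: 15 × £19,410 = £291,150
Remaining days: (21 − 15) × £28,410 = £170,460
Per-day component: £291,150 + £170,460 = £461,610
Base plus per-day: £38,100 + £461,610 = £499,710
Enhancement: 50% of £499,710 = £249,855
Enhanced fine: £499,710 + £249,855 = £749,565
Cap at £542,600: £749,565 exceeds the cap → £542,600

£542,600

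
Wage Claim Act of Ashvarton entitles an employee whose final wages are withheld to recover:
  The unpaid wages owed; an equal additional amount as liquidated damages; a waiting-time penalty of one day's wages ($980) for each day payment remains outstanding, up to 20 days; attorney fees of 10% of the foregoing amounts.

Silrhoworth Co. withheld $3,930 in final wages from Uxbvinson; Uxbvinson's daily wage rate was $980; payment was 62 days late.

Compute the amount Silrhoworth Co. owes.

Total award: $30,206

Liquidated damages (equal amount): $3,930
Penalty days: min(62, 20) = 20
Waiting-time penalty: 20 × $980 = $19,600
Subtotal: $3,930 + $3,930 + $19,600 = $27,460
Attorney fees: 10% of $27,460 = $2,746
Total award: $27,460 + $2,746 = $30,206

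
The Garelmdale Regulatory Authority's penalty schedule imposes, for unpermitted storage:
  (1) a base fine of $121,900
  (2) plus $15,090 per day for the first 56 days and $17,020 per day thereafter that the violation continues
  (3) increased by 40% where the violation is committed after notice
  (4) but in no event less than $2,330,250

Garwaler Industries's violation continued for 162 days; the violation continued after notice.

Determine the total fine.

First 56 days: 56 × $15,090 = $845,040
Remaining days: (162 − 56) × $17,020 = $1,804,120
Per-day component: $845,040 + $1,804,120 = $2,649,160
Base plus per-day: $121,900 + $2,649,160 = $2,771,060
Enhancement: 40% of $2,771,060 = $1,108,424
Enhanced fine: $2,771,060 + $1,108,424 = $3,879,484
Minimum $2,330,250: $3,879,484 meets the minimum, no increase.

Civil penalty: $3,879,484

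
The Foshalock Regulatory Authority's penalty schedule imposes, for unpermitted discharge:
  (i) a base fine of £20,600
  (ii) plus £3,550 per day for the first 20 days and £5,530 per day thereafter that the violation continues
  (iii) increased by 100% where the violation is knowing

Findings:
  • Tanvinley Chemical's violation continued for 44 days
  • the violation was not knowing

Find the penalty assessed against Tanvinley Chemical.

Civil penalty: £224,320

First 20 days: 20 × £3,550 = £71,000
Remaining days: (44 − 20) × £5,530 = £132,720
Per-day component: £71,000 + £132,720 = £203,720
Base plus per-day: £20,600 + £203,720 = £224,320
The violation was not knowing: no 100% increase.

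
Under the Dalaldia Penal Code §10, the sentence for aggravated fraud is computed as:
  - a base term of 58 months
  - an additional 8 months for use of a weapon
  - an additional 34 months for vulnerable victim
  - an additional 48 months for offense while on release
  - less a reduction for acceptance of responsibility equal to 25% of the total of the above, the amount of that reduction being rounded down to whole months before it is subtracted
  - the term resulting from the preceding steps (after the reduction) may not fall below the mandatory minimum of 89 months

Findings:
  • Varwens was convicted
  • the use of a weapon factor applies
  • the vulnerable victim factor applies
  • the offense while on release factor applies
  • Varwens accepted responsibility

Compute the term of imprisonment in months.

111 months

Use of a weapon enhancement: +8 months
Vulnerable victim enhancement: +34 months
Offense while on release enhancement: +48 months
Adjusted term: 58 months + 8 months + 34 months + 48 months = 148 months
Acceptance of responsibility reduction: 25% of 148 months = 37 months (rounded down)
After reduction: 148 − 37 = 111 months
Minimum 89 months: 111 months meets the minimum, no increase.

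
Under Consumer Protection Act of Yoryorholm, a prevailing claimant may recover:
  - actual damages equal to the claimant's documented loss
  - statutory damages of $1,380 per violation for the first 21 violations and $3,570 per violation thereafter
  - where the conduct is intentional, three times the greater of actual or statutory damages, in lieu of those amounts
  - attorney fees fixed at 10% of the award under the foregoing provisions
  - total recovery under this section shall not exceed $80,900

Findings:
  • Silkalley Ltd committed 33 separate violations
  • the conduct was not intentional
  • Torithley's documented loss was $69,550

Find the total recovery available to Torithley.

$80,900

First 21 violations: 21 × $1,380 = $28,980
Remaining violations: (33 − 21) × $3,570 = $42,840
Statutory damages: $28,980 + $42,840 = $71,820
Conduct not intentional: the in-lieu enhancement does not apply.
Actual plus statutory damages: $69,550 + $71,820 = $141,370
Attorney fees: 10% of $141,370 = $14,137
Total before cap: $141,370 + $14,137 = $155,507
Cap at $80,900: $155,507 exceeds the cap → $80,900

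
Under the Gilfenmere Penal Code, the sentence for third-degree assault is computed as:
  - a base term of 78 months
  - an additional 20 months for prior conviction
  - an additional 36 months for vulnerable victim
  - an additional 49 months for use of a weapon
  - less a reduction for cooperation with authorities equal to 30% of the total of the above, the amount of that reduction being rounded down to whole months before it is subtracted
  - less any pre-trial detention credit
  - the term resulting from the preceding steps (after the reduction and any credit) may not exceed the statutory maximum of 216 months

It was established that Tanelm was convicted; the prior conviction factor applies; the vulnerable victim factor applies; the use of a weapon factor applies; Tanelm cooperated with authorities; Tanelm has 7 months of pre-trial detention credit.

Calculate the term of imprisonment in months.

Prior conviction enhancement: +20 months
Vulnerable victim enhancement: +36 months
Use of a weapon enhancement: +49 months
Adjusted term: 78 months + 20 months + 36 months + 49 months = 183 months
Cooperation with authorities reduction: 30% of 183 months = 54 months (rounded down)
After reduction: 183 − 54 = 129 months
Less pre-trial detention credit: 129 months − 7 months = 122 months
Cap at 216 months: 122 months is within the cap, no reduction.

122 months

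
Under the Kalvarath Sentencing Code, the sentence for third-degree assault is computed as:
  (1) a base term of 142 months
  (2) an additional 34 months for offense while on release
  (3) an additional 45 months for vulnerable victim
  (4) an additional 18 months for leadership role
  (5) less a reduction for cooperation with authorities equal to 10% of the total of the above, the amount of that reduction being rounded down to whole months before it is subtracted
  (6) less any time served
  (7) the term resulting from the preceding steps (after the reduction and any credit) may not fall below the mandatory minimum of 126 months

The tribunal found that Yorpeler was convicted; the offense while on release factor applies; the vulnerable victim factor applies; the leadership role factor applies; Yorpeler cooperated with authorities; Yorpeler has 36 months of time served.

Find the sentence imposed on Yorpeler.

180 months

Offense while on release enhancement: +34 months
Vulnerable victim enhancement: +45 months
Leadership role enhancement: +18 months
Adjusted term: 142 months + 34 months + 45 months + 18 months = 239 months
Cooperation with authorities reduction: 10% of 239 months = 23 months (rounded down)
After reduction: 239 − 23 = 216 months
Less time served: 216 months − 36 months = 180 months
Minimum 126 months: 180 months meets the minimum, no increase.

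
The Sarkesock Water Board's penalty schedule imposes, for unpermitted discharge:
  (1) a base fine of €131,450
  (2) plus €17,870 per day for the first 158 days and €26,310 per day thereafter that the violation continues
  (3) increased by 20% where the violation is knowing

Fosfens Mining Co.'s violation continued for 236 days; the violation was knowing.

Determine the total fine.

Civil penalty: €6,008,508

First 158 days: 158 × €17,870 = €2,823,460
Remaining days: (236 − 158) × €26,310 = €2,052,180
Per-day component: €2,823,460 + €2,052,180 = €4,875,640
Base plus per-day: €131,450 + €4,875,640 = €5,007,090
Enhancement: 20% of €5,007,090 = €1,001,418
Enhanced fine: €5,007,090 + €1,001,418 = €6,008,508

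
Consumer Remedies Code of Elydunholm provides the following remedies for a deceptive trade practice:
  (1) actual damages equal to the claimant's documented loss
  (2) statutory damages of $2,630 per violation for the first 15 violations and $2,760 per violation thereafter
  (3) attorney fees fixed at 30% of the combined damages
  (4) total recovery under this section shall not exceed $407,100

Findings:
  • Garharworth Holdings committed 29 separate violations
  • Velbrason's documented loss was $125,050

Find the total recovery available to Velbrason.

$264,082

First 15 violations: 15 × $2,630 = $39,450
Remaining violations: (29 − 15) × $2,760 = $38,640
Statutory damages: $39,450 + $38,640 = $78,090
Combined damages: $125,050 + $78,090 = $203,140
Attorney fees: 30% of $203,140 = $60,942
Total before cap: $203,140 + $60,942 = $264,082
Cap at $407,100: $264,082 is within the cap, no reduction.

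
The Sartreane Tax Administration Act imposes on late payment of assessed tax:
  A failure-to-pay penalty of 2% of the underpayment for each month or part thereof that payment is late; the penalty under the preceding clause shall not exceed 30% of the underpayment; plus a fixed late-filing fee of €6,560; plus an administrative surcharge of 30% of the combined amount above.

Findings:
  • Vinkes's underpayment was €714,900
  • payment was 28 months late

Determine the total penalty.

€287,339

Accrued rate: 2% × 28 = 56%, capped at 30% → 30%
Failure-to-pay penalty: 30% of €714,900 = €214,470
Penalty before surcharge: €214,470 + €6,560 = €221,030
Administrative surcharge: 30% of €221,030 = €66,309
Total penalty: €221,030 + €66,309 = €287,339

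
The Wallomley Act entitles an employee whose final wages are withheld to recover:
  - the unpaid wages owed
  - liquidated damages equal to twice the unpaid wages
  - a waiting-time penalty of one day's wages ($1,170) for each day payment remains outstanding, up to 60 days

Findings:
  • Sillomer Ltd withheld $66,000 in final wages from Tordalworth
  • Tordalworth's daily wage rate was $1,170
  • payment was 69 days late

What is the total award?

Doubled: 2 × $66,000 = $132,000
Penalty days: min(69, 60) = 60
Waiting-time penalty: 60 × $1,170 = $70,200
Total award: $66,000 + $132,000 + $70,200 = $268,200

$268,200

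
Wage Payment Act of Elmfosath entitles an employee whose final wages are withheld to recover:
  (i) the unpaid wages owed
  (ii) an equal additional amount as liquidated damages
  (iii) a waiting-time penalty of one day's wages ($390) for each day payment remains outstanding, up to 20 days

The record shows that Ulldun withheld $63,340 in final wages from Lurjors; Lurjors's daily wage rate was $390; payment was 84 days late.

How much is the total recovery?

Total award: $134,480

Liquidated damages (equal amount): $63,340
Penalty days: min(84, 20) = 20
Waiting-time penalty: 20 × $390 = $7,800
Total award: $63,340 + $63,340 + $7,800 = $134,480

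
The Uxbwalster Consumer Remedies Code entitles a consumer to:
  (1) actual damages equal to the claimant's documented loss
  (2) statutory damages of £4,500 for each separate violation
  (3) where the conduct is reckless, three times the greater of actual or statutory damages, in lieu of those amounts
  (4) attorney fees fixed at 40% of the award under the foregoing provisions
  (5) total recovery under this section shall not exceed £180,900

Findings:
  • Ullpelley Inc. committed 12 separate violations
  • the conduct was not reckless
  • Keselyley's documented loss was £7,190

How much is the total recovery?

Statutory damages: 12 × £4,500 = £54,000
Conduct not reckless: the in-lieu enhancement does not apply.
Actual plus statutory damages: £7,190 + £54,000 = £61,190
Attorney fees: 40% of £61,190 = £24,476
Total before cap: £61,190 + £24,476 = £85,666
Cap at £180,900: £85,666 is within the cap, no reduction.

£85,666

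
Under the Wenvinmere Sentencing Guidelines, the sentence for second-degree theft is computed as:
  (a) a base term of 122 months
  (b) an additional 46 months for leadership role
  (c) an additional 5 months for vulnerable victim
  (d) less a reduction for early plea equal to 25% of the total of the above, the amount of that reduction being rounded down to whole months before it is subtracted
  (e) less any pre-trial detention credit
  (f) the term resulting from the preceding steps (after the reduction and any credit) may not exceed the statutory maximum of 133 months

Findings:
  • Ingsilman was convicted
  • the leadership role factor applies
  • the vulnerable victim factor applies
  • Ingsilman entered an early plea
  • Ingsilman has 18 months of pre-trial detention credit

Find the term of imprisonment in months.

112 months

Leadership role enhancement: +46 months
Vulnerable victim enhancement: +5 months
Adjusted term: 122 months + 46 months + 5 months = 173 months
Early plea reduction: 25% of 173 months = 43 months (rounded down)
After reduction: 173 − 43 = 130 months
Less pre-trial detention credit: 130 months − 18 months = 112 months
Cap at 133 months: 112 months is within the cap, no reduction.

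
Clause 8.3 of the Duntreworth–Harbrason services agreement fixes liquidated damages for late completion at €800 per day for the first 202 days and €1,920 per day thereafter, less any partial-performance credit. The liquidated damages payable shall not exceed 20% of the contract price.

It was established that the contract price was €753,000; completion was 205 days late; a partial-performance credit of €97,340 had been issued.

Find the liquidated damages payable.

First 202 days: 202 × €800 = €161,600
Remaining days: (205 − 202) × €1,920 = €5,760
Accrued per-day damages: €161,600 + €5,760 = €167,360
Less partial-performance credit: €167,360 − €97,340 = €70,020
Cap: 20% of €753,000 = €150,600
Cap at €150,600: €70,020 is within the cap, no reduction.

€70,020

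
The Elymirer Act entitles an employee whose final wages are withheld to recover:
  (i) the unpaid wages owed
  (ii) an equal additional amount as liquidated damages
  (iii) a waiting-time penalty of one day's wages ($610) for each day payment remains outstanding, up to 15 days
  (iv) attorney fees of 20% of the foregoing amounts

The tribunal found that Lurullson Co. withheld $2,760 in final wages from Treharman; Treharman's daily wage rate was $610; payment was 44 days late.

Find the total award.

$17,604

Liquidated damages (equal amount): $2,760
Penalty days: min(44, 15) = 15
Waiting-time penalty: 15 × $610 = $9,150
Subtotal: $2,760 + $2,760 + $9,150 = $14,670
Attorney fees: 20% of $14,670 = $2,934
Total award: $14,670 + $2,934 = $17,604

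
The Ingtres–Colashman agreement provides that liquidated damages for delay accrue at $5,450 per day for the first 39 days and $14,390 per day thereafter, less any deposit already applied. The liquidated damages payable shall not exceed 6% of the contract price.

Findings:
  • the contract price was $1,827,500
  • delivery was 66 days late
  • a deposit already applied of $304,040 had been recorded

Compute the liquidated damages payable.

First 39 days: 39 × $5,450 = $212,550
Remaining days: (66 − 39) × $14,390 = $388,530
Accrued per-day damages: $212,550 + $388,530 = $601,080
Less deposit already applied: $601,080 − $304,040 = $297,040
Cap: 6% of $1,827,500 = $109,650
Cap at $109,650: $297,040 exceeds the cap → $109,650

Liquidated damages: $109,650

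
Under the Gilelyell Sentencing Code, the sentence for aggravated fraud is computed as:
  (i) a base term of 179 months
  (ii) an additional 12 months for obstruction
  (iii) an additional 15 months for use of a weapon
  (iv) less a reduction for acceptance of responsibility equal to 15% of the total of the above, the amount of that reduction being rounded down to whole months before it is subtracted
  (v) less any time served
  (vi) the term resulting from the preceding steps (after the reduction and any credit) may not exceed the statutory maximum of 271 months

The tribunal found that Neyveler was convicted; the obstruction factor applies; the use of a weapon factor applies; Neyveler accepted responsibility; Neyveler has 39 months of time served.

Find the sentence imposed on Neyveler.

137 months

Obstruction enhancement: +12 months
Use of a weapon enhancement: +15 months
Adjusted term: 179 months + 12 months + 15 months = 206 months
Acceptance of responsibility reduction: 15% of 206 months = 30 months (rounded down)
After reduction: 206 − 30 = 176 months
Less time served: 176 months − 39 months = 137 months
Cap at 271 months: 137 months is within the cap, no reduction.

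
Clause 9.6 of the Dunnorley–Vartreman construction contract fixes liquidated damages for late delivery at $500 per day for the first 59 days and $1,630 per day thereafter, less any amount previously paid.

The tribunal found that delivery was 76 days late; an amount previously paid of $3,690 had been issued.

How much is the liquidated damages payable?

First 59 days: 59 × $500 = $29,500
Remaining days: (76 − 59) × $1,630 = $27,710
Accrued per-day damages: $29,500 + $27,710 = $57,210
Less amount previously paid: $57,210 − $3,690 = $53,520

Liquidated damages: $53,520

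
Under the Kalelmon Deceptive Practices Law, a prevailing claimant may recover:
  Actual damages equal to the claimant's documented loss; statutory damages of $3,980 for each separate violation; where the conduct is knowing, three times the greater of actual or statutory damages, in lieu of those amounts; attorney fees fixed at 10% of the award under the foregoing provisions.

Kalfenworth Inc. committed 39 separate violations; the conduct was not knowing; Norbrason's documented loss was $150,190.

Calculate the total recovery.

$335,951

Statutory damages: 39 × $3,980 = $155,220
Conduct not knowing: the in-lieu enhancement does not apply.
Actual plus statutory damages: $150,190 + $155,220 = $305,410
Attorney fees: 10% of $305,410 = $30,541
Total recovery: $305,410 + $30,541 = $335,951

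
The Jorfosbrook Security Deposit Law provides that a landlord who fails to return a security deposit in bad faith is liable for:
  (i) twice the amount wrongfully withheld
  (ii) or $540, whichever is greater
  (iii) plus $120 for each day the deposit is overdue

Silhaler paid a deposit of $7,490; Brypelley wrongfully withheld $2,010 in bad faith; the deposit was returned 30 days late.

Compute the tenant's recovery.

Recovery: $7,620

Doubled: 2 × $2,010 = $4,020
Minimum $540: $4,020 meets the minimum, no increase.
Late-return penalty: 30 × $120 = $3,600
Damages plus late penalty: $4,020 + $3,600 = $7,620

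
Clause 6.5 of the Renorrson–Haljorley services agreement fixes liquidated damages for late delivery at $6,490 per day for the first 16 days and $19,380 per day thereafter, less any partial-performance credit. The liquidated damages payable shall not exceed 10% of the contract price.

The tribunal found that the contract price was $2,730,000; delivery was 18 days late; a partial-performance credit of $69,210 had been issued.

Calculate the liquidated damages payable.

$73,390

First 16 days: 16 × $6,490 = $103,840
Remaining days: (18 − 16) × $19,380 = $38,760
Accrued per-day damages: $103,840 + $38,760 = $142,600
Less partial-performance credit: $142,600 − $69,210 = $73,390
Cap: 10% of $2,730,000 = $273,000
Cap at $273,000: $73,390 is within the cap, no reduction.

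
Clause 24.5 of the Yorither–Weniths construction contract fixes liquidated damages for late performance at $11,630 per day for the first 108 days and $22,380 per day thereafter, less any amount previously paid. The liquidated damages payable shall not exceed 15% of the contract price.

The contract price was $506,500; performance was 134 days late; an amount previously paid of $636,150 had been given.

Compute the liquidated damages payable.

$75,975

First 108 days: 108 × $11,630 = $1,256,040
Remaining days: (134 − 108) × $22,380 = $581,880
Accrued per-day damages: $1,256,040 + $581,880 = $1,837,920
Less amount previously paid: $1,837,920 − $636,150 = $1,201,770
Cap: 15% of $506,500 = $75,975
Cap at $75,975: $1,201,770 exceeds the cap → $75,975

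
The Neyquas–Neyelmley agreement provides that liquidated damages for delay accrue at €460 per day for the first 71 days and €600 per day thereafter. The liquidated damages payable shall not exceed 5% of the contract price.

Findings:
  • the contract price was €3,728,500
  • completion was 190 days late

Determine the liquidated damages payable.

First 71 days: 71 × €460 = €32,660
Remaining days: (190 − 71) × €600 = €71,400
Accrued per-day damages: €32,660 + €71,400 = €104,060
Cap: 5% of €3,728,500 = €186,425
Cap at €186,425: €104,060 is within the cap, no reduction.

€104,060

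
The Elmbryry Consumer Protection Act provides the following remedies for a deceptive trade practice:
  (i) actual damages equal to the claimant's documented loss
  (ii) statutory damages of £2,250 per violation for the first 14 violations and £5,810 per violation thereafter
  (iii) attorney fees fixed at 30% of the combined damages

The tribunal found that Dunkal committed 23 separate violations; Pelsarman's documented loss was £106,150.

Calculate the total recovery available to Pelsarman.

£246,922

First 14 violations: 14 × £2,250 = £31,500
Remaining violations: (23 − 14) × £5,810 = £52,290
Statutory damages: £31,500 + £52,290 = £83,790
Combined damages: £106,150 + £83,790 = £189,940
Attorney fees: 30% of £189,940 = £56,982
Total recovery: £189,940 + £56,982 = £246,922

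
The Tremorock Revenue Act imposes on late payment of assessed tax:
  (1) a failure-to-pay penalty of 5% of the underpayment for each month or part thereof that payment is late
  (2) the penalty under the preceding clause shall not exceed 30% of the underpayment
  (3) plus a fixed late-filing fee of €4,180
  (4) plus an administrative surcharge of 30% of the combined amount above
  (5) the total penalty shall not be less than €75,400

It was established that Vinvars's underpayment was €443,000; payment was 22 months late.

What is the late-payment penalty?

€178,204

Accrued rate: 5% × 22 = 110%, capped at 30% → 30%
Failure-to-pay penalty: 30% of €443,000 = €132,900
Penalty before surcharge: €132,900 + €4,180 = €137,080
Administrative surcharge: 30% of €137,080 = €41,124
Total penalty: €137,080 + €41,124 = €178,204
Minimum €75,400: €178,204 meets the minimum, no increase.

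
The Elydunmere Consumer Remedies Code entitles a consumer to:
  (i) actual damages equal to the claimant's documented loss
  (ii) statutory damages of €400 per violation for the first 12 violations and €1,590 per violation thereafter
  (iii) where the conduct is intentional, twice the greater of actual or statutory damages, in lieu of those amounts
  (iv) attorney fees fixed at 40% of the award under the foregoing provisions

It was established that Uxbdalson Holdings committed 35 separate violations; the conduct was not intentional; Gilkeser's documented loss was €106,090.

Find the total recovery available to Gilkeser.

€206,444

First 12 violations: 12 × €400 = €4,800
Remaining violations: (35 − 12) × €1,590 = €36,570
Statutory damages: €4,800 + €36,570 = €41,370
Conduct not intentional: the in-lieu enhancement does not apply.
Actual plus statutory damages: €106,090 + €41,370 = €147,460
Attorney fees: 40% of €147,460 = €58,984
Total recovery: €147,460 + €58,984 = €206,444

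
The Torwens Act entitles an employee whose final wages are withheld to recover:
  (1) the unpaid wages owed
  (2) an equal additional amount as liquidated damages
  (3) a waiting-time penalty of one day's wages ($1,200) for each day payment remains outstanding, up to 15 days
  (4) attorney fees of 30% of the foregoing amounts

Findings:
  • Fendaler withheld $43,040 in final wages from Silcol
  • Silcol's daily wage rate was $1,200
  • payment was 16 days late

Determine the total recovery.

Liquidated damages (equal amount): $43,040
Penalty days: min(16, 15) = 15
Waiting-time penalty: 15 × $1,200 = $18,000
Subtotal: $43,040 + $43,040 + $18,000 = $104,080
Attorney fees: 30% of $104,080 = $31,224
Total award: $104,080 + $31,224 = $135,304

$135,304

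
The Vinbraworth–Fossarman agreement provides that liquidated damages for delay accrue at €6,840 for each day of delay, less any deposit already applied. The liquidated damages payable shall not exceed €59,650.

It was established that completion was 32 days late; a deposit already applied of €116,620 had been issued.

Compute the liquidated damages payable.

Per-day damages: 32 × €6,840 = €218,880
Less deposit already applied: €218,880 − €116,620 = €102,260
Cap at €59,650: €102,260 exceeds the cap → €59,650

€59,650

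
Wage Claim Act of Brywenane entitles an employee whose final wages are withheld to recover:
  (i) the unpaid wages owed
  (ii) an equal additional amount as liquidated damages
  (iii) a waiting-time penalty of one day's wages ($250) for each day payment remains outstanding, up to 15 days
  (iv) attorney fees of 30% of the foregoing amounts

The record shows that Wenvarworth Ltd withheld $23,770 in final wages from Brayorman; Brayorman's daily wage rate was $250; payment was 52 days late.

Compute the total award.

Liquidated damages (equal amount): $23,770
Penalty days: min(52, 15) = 15
Waiting-time penalty: 15 × $250 = $3,750
Subtotal: $23,770 + $23,770 + $3,750 = $51,290
Attorney fees: 30% of $51,290 = $15,387
Total award: $51,290 + $15,387 = $66,677

$66,677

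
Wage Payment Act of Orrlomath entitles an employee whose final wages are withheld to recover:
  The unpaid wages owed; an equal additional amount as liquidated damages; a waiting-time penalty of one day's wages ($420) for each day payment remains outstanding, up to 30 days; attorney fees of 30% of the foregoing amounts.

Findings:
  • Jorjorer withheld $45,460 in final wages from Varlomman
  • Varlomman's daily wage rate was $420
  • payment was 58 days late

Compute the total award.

Liquidated damages (equal amount): $45,460
Penalty days: min(58, 30) = 30
Waiting-time penalty: 30 × $420 = $12,600
Subtotal: $45,460 + $45,460 + $12,600 = $103,520
Attorney fees: 30% of $103,520 = $31,056
Total award: $103,520 + $31,056 = $134,576

$134,576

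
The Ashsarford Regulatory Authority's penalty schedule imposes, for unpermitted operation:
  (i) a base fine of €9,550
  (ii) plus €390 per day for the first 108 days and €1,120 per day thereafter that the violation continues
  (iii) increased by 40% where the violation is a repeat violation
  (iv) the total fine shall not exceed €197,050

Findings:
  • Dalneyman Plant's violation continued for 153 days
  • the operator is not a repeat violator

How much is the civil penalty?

€102,070

First 108 days: 108 × €390 = €42,120
Remaining days: (153 − 108) × €1,120 = €50,400
Per-day component: €42,120 + €50,400 = €92,520
Base plus per-day: €9,550 + €92,520 = €102,070
The operator is not a repeat violator: no 40% increase.
Cap at €197,050: €102,070 is within the cap, no reduction.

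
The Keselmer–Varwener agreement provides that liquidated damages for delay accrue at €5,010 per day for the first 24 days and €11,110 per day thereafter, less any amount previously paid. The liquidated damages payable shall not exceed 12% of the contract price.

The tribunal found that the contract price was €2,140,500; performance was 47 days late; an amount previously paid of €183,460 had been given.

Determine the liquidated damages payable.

First 24 days: 24 × €5,010 = €120,240
Remaining days: (47 − 24) × €11,110 = €255,530
Accrued per-day damages: €120,240 + €255,530 = €375,770
Less amount previously paid: €375,770 − €183,460 = €192,310
Cap: 12% of €2,140,500 = €256,860
Cap at €256,860: €192,310 is within the cap, no reduction.

€192,310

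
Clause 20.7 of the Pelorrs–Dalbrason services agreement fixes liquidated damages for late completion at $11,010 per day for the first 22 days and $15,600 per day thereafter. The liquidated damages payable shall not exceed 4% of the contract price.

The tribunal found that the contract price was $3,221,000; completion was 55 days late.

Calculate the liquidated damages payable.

$128,840

First 22 days: 22 × $11,010 = $242,220
Remaining days: (55 − 22) × $15,600 = $514,800
Accrued per-day damages: $242,220 + $514,800 = $757,020
Cap: 4% of $3,221,000 = $128,840
Cap at $128,840: $757,020 exceeds the cap → $128,840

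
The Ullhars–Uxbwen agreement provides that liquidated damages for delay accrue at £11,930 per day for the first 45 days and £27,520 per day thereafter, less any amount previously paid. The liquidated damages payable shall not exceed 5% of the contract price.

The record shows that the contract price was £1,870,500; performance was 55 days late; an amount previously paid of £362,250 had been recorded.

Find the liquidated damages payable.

First 45 days: 45 × £11,930 = £536,850
Remaining days: (55 − 45) × £27,520 = £275,200
Accrued per-day damages: £536,850 + £275,200 = £812,050
Less amount previously paid: £812,050 − £362,250 = £449,800
Cap: 5% of £1,870,500 = £93,525
Cap at £93,525: £449,800 exceeds the cap → £93,525

£93,525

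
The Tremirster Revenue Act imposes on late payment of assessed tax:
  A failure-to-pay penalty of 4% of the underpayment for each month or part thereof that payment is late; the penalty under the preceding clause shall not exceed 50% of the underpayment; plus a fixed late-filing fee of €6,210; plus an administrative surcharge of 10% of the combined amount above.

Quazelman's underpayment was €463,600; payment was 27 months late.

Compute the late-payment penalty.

€261,811

Accrued rate: 4% × 27 = 108%, capped at 50% → 50%
Failure-to-pay penalty: 50% of €463,600 = €231,800
Penalty before surcharge: €231,800 + €6,210 = €238,010
Administrative surcharge: 10% of €238,010 = €23,801
Total penalty: €238,010 + €23,801 = €261,811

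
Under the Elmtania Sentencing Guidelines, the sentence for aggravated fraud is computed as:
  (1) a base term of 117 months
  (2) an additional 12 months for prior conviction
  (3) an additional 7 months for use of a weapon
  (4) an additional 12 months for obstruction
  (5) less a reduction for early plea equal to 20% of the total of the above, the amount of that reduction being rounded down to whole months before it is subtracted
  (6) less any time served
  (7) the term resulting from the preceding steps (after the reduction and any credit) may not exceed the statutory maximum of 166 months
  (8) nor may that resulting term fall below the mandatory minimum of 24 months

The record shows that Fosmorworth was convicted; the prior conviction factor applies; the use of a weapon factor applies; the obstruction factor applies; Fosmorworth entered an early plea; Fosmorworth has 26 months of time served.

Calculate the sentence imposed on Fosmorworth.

93 months

Prior conviction enhancement: +12 months
Use of a weapon enhancement: +7 months
Obstruction enhancement: +12 months
Adjusted term: 117 months + 12 months + 7 months + 12 months = 148 months
Early plea reduction: 20% of 148 months = 29 months (rounded down)
After reduction: 148 − 29 = 119 months
Less time served: 119 months − 26 months = 93 months
Cap at 166 months: 93 months is within the cap, no reduction.
Minimum 24 months: 93 months meets the minimum, no increase.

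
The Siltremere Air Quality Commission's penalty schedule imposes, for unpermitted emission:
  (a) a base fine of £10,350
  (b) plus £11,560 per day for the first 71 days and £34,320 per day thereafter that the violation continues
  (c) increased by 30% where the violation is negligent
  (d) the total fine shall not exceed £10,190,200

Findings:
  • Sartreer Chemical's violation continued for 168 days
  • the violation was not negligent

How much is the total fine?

Civil penalty: £4,160,150

First 71 days: 71 × £11,560 = £820,760
Remaining days: (168 − 71) × £34,320 = £3,329,040
Per-day component: £820,760 + £3,329,040 = £4,149,800
Base plus per-day: £10,350 + £4,149,800 = £4,160,150
The violation was not negligent: no 30% increase.
Cap at £10,190,200: £4,160,150 is within the cap, no reduction.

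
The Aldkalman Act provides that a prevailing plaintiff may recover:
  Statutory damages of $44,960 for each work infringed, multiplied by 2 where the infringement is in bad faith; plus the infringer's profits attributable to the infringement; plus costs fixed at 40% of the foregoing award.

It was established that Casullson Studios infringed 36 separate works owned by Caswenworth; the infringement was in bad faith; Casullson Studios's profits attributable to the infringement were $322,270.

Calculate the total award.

Statutory damages: 36 × $44,960 = $1,618,560
Doubled: 2 × $1,618,560 = $3,237,120
Combined award: $3,237,120 + $322,270 = $3,559,390
Costs: 40% of $3,559,390 = $1,423,756
Award plus costs: $3,559,390 + $1,423,756 = $4,983,146

Award: $4,983,146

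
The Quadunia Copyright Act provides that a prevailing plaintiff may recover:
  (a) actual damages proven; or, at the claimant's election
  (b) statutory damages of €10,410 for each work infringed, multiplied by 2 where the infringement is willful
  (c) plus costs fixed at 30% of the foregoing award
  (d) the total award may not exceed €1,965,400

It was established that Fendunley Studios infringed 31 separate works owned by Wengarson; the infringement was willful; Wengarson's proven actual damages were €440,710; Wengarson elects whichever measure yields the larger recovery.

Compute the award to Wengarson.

€839,046

Statutory damages: 31 × €10,410 = €322,710
Doubled: 2 × €322,710 = €645,420
Greater of actual damages (€440,710) or enhanced statutory damages (€645,420): €645,420
Costs: 30% of €645,420 = €193,626
Award plus costs: €645,420 + €193,626 = €839,046
Cap at €1,965,400: €839,046 is within the cap, no reduction.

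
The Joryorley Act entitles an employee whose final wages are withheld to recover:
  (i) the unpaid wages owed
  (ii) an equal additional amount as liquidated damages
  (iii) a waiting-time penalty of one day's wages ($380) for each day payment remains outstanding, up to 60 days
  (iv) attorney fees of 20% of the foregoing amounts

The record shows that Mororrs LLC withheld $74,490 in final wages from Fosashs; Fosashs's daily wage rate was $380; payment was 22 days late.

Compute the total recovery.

Liquidated damages (equal amount): $74,490
Penalty days: min(22, 60) = 22
Waiting-time penalty: 22 × $380 = $8,360
Subtotal: $74,490 + $74,490 + $8,360 = $157,340
Attorney fees: 20% of $157,340 = $31,468
Total award: $157,340 + $31,468 = $188,808

Total award: $188,808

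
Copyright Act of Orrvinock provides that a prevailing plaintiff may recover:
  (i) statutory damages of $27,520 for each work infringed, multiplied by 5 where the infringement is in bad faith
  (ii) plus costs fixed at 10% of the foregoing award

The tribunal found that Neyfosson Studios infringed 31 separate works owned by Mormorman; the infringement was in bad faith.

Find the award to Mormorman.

$4,692,160

Statutory damages: 31 × $27,520 = $853,120
Multiplied by 5: 5 × $853,120 = $4,265,600
Costs: 10% of $4,265,600 = $426,560
Award plus costs: $4,265,600 + $426,560 = $4,692,160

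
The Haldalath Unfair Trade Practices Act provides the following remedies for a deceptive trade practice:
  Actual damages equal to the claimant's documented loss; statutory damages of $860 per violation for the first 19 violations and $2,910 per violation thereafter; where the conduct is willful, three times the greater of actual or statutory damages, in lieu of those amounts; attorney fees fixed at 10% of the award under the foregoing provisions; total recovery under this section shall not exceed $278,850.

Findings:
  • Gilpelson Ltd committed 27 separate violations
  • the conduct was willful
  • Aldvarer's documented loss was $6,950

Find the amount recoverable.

First 19 violations: 19 × $860 = $16,340
Remaining violations: (27 − 19) × $2,910 = $23,280
Statutory damages: $16,340 + $23,280 = $39,620
Greater of actual damages ($6,950) or statutory damages ($39,620): $39,620
Trebled: 3 × $39,620 = $118,860
Attorney fees: 10% of $118,860 = $11,886
Total before cap: $118,860 + $11,886 = $130,746
Cap at $278,850: $130,746 is within the cap, no reduction.

$130,746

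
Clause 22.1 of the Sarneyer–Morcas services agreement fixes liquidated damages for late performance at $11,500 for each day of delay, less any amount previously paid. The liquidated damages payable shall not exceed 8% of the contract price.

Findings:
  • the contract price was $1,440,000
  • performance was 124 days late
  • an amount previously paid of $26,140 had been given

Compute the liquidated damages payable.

Per-day damages: 124 × $11,500 = $1,426,000
Less amount previously paid: $1,426,000 − $26,140 = $1,399,860
Cap: 8% of $1,440,000 = $115,200
Cap at $115,200: $1,399,860 exceeds the cap → $115,200

$115,200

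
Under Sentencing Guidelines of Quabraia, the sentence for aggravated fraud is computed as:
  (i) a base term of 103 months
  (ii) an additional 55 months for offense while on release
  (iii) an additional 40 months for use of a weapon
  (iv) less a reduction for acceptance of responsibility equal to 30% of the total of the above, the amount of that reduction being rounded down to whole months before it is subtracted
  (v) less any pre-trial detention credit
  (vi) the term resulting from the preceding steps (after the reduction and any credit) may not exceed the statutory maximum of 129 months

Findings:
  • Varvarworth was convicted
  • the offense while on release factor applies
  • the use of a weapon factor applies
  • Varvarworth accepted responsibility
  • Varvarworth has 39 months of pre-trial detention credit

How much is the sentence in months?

Offense while on release enhancement: +55 months
Use of a weapon enhancement: +40 months
Adjusted term: 103 months + 55 months + 40 months = 198 months
Acceptance of responsibility reduction: 30% of 198 months = 59 months (rounded down)
After reduction: 198 − 59 = 139 months
Less pre-trial detention credit: 139 months − 39 months = 100 months
Cap at 129 months: 100 months is within the cap, no reduction.

100 months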